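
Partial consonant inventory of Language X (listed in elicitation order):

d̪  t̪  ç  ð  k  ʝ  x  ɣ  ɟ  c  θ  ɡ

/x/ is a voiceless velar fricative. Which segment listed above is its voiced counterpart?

The voiced counterpart is a voiced velar fricative — in this inventory, /ɣ/.

/ɣ/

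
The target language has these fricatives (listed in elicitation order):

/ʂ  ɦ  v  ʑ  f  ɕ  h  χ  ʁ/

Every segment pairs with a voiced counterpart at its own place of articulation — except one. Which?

/ʂ/

Labiodental: /f/ ~ /v/
Alveolo-palatal: /ɕ/ ~ /ʑ/
Uvular: /χ/ ~ /ʁ/
Glottal: /h/ ~ /ɦ/
Retroflex: only /ʂ/ (voiceless); no voiced partner.
So /ʂ/ is the unpaired segment.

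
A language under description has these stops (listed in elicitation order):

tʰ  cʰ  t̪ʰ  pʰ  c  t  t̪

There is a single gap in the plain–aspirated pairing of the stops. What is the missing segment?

/p/

Plain: /t̪/ (dental), /t/ (alveolar), /c/ (palatal).
Aspirated: /pʰ/ (bilabial), /t̪ʰ/ (dental), /tʰ/ (alveolar), /cʰ/ (palatal).
The bilabial row has no plain member, so the gap is the plain bilabial stop /p/.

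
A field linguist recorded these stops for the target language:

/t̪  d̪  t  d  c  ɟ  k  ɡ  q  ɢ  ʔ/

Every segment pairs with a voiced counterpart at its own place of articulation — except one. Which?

/ʔ/

Dental: /t̪/ ~ /d̪/
Alveolar: /t/ ~ /d/
Palatal: /c/ ~ /ɟ/
Velar: /k/ ~ /ɡ/
Uvular: /q/ ~ /ɢ/
Glottal: only /ʔ/ (voiceless); no voiced partner.
So /ʔ/ is the unpaired segment.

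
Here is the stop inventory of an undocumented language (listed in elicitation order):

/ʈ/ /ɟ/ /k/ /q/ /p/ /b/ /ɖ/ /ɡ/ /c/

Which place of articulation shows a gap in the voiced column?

uvular

Voiceless: /p/ (bilabial), /ʈ/ (retroflex), /c/ (palatal), /k/ (velar), /q/ (uvular).
Voiced: /b/ (bilabial), /ɖ/ (retroflex), /ɟ/ (palatal), /ɡ/ (velar).
Every place of articulation has a voiced member except uvular, where /ɢ/ would be expected.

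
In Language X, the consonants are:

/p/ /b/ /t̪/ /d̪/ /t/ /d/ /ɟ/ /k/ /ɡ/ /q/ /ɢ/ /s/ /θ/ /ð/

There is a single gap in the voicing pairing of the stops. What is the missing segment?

/c/

bilabial: voiceless /p/, voiced /b/.
dental: voiceless /t̪/, voiced /d̪/.
alveolar: voiceless /t/, voiced /d/.
palatal: voiceless —, voiced /ɟ/.
velar: voiceless /k/, voiced /ɡ/.
uvular: voiceless /q/, voiced /ɢ/.
The palatal row has no voiceless member, so the gap is the voiceless palatal stop /c/.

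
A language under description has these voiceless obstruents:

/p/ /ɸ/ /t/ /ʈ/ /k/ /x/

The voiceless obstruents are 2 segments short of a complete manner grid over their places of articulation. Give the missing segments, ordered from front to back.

/s/, /ʂ/

place of articulation  stop      fricative
bilabial          p         ɸ       
alveolar          t         —       
retroflex         ʈ         —       
velar             k         x       
Gaps, from front to back: alveolar lacks fricative (/s/); retroflex lacks fricative (/ʂ/).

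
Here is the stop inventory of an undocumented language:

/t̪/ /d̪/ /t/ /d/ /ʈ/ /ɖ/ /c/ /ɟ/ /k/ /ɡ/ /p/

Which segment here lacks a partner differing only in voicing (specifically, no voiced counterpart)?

Dental: /t̪/ ~ /d̪/
Alveolar: /t/ ~ /d/
Retroflex: /ʈ/ ~ /ɖ/
Palatal: /c/ ~ /ɟ/
Velar: /k/ ~ /ɡ/
Bilabial: only /p/ (voiceless); no voiced partner.
So /p/ is the unpaired segment.

/p/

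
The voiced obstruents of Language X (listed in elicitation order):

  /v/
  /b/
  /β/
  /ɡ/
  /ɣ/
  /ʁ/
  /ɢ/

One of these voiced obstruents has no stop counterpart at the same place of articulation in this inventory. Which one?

/v/

Bilabial: /b/ ~ /β/
Velar: /ɡ/ ~ /ɣ/
Uvular: /ɢ/ ~ /ʁ/
Labiodental: only /v/ (fricative); no stop partner.
So /v/ is the unpaired segment.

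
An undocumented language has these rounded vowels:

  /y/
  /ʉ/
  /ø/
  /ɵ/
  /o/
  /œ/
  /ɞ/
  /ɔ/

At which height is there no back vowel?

high

height            front     central   back    
high              y         ʉ         —       
high-mid          ø         ɵ         o       
low-mid           œ         ɞ         ɔ       
Every height has a back member except high, where /u/ would be expected.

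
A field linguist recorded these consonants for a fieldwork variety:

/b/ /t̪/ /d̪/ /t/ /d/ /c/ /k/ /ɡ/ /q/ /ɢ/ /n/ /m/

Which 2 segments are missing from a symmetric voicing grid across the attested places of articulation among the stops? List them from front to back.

place of articulation  voiceless  voiced  
bilabial          —         b       
dental            t̪        d̪      
alveolar          t         d       
palatal           c         —       
velar             k         ɡ       
uvular            q         ɢ       
Gaps, from front to back: bilabial lacks voiceless (/p/); palatal lacks voiced (/ɟ/).

/p/, /ɟ/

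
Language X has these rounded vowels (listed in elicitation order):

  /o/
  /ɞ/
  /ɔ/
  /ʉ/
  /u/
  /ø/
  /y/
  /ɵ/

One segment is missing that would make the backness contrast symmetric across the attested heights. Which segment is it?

/œ/

high: front /y/, central /ʉ/, back /u/.
high-mid: front /ø/, central /ɵ/, back /o/.
low-mid: front —, central /ɞ/, back /ɔ/.
The low-mid row has no front member, so the gap is the low-mid front rounded vowel /œ/.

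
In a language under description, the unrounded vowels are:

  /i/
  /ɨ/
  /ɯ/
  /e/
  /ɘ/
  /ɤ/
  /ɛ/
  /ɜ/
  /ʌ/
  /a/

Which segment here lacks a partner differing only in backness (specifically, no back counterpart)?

High: /i/ ~ /ɨ/ ~ /ɯ/
High-mid: /e/ ~ /ɘ/ ~ /ɤ/
Low-mid: /ɛ/ ~ /ɜ/ ~ /ʌ/
Low: only /a/ (front); no back partner.
So /a/ is the unpaired segment.

/a/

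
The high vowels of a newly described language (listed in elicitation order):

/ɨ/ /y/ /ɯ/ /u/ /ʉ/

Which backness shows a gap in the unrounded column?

front: unrounded —, rounded /y/.
central: unrounded /ɨ/, rounded /ʉ/.
back: unrounded /ɯ/, rounded /u/.
Every backness has an unrounded member except front, where /i/ would be expected.

front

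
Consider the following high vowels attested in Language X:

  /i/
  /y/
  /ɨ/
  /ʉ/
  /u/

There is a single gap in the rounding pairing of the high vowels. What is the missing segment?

backness          unrounded  rounded 
front             i         y       
central           ɨ         ʉ       
back              —         u       
The back row has no unrounded member, so the gap is the back unrounded vowel /ɯ/.

/ɯ/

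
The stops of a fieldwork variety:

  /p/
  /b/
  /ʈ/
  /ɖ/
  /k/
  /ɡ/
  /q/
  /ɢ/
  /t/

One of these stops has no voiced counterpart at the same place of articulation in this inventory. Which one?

/t/

Bilabial: /p/ ~ /b/
Retroflex: /ʈ/ ~ /ɖ/
Velar: /k/ ~ /ɡ/
Uvular: /q/ ~ /ɢ/
Alveolar: only /t/ (voiceless); no voiced partner.
So /t/ is the unpaired segment.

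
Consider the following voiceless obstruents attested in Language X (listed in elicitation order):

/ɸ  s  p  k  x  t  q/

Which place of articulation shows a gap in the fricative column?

uvular

Stop: /p/ (bilabial), /t/ (alveolar), /k/ (velar), /q/ (uvular).
Fricative: /ɸ/ (bilabial), /s/ (alveolar), /x/ (velar).
Every place of articulation has a fricative member except uvular, where /χ/ would be expected.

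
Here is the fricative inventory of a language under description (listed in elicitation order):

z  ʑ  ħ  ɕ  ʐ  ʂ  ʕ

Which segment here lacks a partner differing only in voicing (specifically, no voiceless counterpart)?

Retroflex: /ʂ/ ~ /ʐ/
Alveolo-palatal: /ɕ/ ~ /ʑ/
Pharyngeal: /ħ/ ~ /ʕ/
Alveolar: only /z/ (voiced); no voiceless partner.
So /z/ is the unpaired segment.

/z/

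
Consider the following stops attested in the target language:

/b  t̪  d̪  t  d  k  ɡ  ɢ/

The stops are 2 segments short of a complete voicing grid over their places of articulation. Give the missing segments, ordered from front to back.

place of articulation  voiceless  voiced  
bilabial          —         b       
dental            t̪        d̪      
alveolar          t         d       
velar             k         ɡ       
uvular            —         ɢ       
Gaps, from front to back: bilabial lacks voiceless (/p/); uvular lacks voiceless (/q/).

/p/, /q/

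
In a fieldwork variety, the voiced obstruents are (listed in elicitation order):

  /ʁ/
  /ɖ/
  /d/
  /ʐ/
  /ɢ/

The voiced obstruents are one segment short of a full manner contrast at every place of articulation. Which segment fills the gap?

alveolar: stop /d/, fricative —.
retroflex: stop /ɖ/, fricative /ʐ/.
uvular: stop /ɢ/, fricative /ʁ/.
The alveolar row has no fricative member, so the gap is the alveolar fricative /z/.

/z/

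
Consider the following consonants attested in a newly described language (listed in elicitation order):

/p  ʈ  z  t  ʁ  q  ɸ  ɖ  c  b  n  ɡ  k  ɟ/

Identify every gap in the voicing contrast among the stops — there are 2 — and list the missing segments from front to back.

place of articulation  voiceless  voiced  
bilabial          p         b       
alveolar          t         —       
retroflex         ʈ         ɖ       
palatal           c         ɟ       
velar             k         ɡ       
uvular            q         —       
Gaps, from front to back: alveolar lacks voiced (/d/); uvular lacks voiced (/ɢ/).

/d/, /ɢ/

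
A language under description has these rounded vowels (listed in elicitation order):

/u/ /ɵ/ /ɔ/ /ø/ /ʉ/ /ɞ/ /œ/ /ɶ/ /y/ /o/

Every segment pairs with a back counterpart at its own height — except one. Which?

High: /y/ ~ /ʉ/ ~ /u/
High-mid: /ø/ ~ /ɵ/ ~ /o/
Low-mid: /œ/ ~ /ɞ/ ~ /ɔ/
Low: only /ɶ/ (front); no back partner.
So /ɶ/ is the unpaired segment.

/ɶ/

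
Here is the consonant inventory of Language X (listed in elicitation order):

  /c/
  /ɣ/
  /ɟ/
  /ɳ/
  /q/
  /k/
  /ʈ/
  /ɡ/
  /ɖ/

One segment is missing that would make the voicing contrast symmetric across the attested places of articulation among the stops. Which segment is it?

/ɢ/

Voiceless: /ʈ/ (retroflex), /c/ (palatal), /k/ (velar), /q/ (uvular).
Voiced: /ɖ/ (retroflex), /ɟ/ (palatal), /ɡ/ (velar).
The uvular row has no voiced member, so the gap is the voiced uvular stop /ɢ/.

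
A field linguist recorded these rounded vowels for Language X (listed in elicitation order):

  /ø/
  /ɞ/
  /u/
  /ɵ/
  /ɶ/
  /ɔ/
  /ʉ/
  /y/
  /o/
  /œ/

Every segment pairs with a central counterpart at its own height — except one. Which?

/ɶ/

High: /y/ ~ /ʉ/ ~ /u/
High-mid: /ø/ ~ /ɵ/ ~ /o/
Low-mid: /œ/ ~ /ɞ/ ~ /ɔ/
Low: only /ɶ/ (front); no central partner.
So /ɶ/ is the unpaired segment.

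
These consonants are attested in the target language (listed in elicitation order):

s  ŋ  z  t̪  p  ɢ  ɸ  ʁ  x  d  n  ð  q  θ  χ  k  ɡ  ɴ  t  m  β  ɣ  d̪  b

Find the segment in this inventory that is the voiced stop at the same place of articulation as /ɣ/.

/ɣ/ is a voiced velar fricative.
The voiced stop at the same place is a voiced velar stop — in this inventory, /ɡ/.

/ɡ/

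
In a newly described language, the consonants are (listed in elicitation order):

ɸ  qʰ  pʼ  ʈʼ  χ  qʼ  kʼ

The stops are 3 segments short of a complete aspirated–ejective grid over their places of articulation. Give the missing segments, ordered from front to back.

Aspirated: /qʰ/ (uvular).
Ejective: /pʼ/ (bilabial), /ʈʼ/ (retroflex), /kʼ/ (velar), /qʼ/ (uvular).
Gaps, from front to back: bilabial lacks aspirated (/pʰ/); retroflex lacks aspirated (/ʈʰ/); velar lacks aspirated (/kʰ/).

/pʰ/, /ʈʰ/, /kʰ/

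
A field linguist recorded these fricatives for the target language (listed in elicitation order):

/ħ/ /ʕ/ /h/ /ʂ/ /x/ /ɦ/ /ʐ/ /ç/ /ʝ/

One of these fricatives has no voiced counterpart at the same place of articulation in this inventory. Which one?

Retroflex: /ʂ/ ~ /ʐ/
Palatal: /ç/ ~ /ʝ/
Pharyngeal: /ħ/ ~ /ʕ/
Glottal: /h/ ~ /ɦ/
Velar: only /x/ (voiceless); no voiced partner.
So /x/ is the unpaired segment.

/x/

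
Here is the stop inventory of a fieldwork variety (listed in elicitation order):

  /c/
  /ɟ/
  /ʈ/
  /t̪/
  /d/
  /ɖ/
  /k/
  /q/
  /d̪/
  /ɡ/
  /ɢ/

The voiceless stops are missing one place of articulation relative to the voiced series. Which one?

alveolar

Voiceless: /t̪/ (dental), /ʈ/ (retroflex), /c/ (palatal), /k/ (velar), /q/ (uvular).
Voiced: /d̪/ (dental), /d/ (alveolar), /ɖ/ (retroflex), /ɟ/ (palatal), /ɡ/ (velar), /ɢ/ (uvular).
Every place of articulation has a voiceless member except alveolar, where /t/ would be expected.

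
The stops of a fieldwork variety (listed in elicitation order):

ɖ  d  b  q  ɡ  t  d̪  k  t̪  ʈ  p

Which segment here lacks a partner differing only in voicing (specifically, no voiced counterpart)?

/q/

Bilabial: /p/ ~ /b/
Dental: /t̪/ ~ /d̪/
Alveolar: /t/ ~ /d/
Retroflex: /ʈ/ ~ /ɖ/
Velar: /k/ ~ /ɡ/
Uvular: only /q/ (voiceless); no voiced partner.
So /q/ is the unpaired segment.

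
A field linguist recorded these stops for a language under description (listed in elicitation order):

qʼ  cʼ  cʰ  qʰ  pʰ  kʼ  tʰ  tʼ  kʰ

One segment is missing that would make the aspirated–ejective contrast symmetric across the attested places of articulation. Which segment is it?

/pʼ/

place of articulation  aspirated  ejective
bilabial          pʰ        —       
alveolar          tʰ        tʼ      
palatal           cʰ        cʼ      
velar             kʰ        kʼ      
uvular            qʰ        qʼ      
The bilabial row has no ejective member, so the gap is the ejective bilabial stop /pʼ/.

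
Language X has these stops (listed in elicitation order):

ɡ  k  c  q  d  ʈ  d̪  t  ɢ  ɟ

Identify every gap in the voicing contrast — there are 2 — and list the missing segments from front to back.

dental: voiceless —, voiced /d̪/.
alveolar: voiceless /t/, voiced /d/.
retroflex: voiceless /ʈ/, voiced —.
palatal: voiceless /c/, voiced /ɟ/.
velar: voiceless /k/, voiced /ɡ/.
uvular: voiceless /q/, voiced /ɢ/.
Gaps, from front to back: dental lacks voiceless (/t̪/); retroflex lacks voiced (/ɖ/).

/t̪/, /ɖ/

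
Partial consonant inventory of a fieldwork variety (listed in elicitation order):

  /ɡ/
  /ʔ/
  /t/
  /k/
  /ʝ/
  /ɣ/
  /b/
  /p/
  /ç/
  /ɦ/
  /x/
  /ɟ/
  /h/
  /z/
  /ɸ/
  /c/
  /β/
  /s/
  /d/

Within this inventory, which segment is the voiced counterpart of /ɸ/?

/ɸ/ is a voiceless bilabial fricative.
The voiced counterpart is a voiced bilabial fricative — in this inventory, /β/.

/β/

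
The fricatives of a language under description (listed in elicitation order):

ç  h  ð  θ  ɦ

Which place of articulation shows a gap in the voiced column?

dental: voiceless /θ/, voiced /ð/.
palatal: voiceless /ç/, voiced —.
glottal: voiceless /h/, voiced /ɦ/.
Every place of articulation has a voiced member except palatal, where /ʝ/ would be expected.

palatal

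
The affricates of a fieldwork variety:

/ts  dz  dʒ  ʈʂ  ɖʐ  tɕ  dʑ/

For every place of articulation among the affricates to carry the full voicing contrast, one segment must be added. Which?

alveolar: voiceless /ts/, voiced /dz/.
postalveolar: voiceless —, voiced /dʒ/.
retroflex: voiceless /ʈʂ/, voiced /ɖʐ/.
alveolo-palatal: voiceless /tɕ/, voiced /dʑ/.
The postalveolar row has no voiceless member, so the gap is the voiceless postalveolar affricate /tʃ/.

/tʃ/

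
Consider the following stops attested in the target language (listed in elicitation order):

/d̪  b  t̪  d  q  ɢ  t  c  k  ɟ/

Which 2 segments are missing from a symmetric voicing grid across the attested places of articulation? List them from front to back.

bilabial: voiceless —, voiced /b/.
dental: voiceless /t̪/, voiced /d̪/.
alveolar: voiceless /t/, voiced /d/.
palatal: voiceless /c/, voiced /ɟ/.
velar: voiceless /k/, voiced —.
uvular: voiceless /q/, voiced /ɢ/.
Gaps, from front to back: bilabial lacks voiceless (/p/); velar lacks voiced (/ɡ/).

/p/, /ɡ/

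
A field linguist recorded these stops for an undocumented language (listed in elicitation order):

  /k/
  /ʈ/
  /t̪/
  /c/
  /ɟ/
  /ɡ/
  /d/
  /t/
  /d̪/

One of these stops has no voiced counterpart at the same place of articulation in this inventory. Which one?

Dental: /t̪/ ~ /d̪/
Alveolar: /t/ ~ /d/
Palatal: /c/ ~ /ɟ/
Velar: /k/ ~ /ɡ/
Retroflex: only /ʈ/ (voiceless); no voiced partner.
So /ʈ/ is the unpaired segment.

/ʈ/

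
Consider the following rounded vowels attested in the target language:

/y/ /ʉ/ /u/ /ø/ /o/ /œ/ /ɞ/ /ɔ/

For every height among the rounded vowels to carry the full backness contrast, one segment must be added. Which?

/ɵ/

Front: /y/ (high), /ø/ (high-mid), /œ/ (low-mid).
Central: /ʉ/ (high), /ɞ/ (low-mid).
Back: /u/ (high), /o/ (high-mid), /ɔ/ (low-mid).
The high-mid row has no central member, so the gap is the high-mid central rounded vowel /ɵ/.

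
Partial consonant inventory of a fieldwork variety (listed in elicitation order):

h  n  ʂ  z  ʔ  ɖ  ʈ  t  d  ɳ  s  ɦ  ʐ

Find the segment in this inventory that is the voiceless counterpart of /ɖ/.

/ʈ/

/ɖ/ is a voiced retroflex stop.
The voiceless counterpart is a voiceless retroflex stop — in this inventory, /ʈ/.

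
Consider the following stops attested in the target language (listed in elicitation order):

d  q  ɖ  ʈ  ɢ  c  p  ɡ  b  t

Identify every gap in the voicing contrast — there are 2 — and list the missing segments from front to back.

place of articulation  voiceless  voiced  
bilabial          p         b       
alveolar          t         d       
retroflex         ʈ         ɖ       
palatal           c         —       
velar             —         ɡ       
uvular            q         ɢ       
Gaps, from front to back: palatal lacks voiced (/ɟ/); velar lacks voiceless (/k/).

/ɟ/, /k/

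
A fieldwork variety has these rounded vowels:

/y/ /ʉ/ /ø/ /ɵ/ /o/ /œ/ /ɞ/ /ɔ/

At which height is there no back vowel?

high

height            front     central   back    
high              y         ʉ         —       
high-mid          ø         ɵ         o       
low-mid           œ         ɞ         ɔ       
Every height has a back member except high, where /u/ would be expected.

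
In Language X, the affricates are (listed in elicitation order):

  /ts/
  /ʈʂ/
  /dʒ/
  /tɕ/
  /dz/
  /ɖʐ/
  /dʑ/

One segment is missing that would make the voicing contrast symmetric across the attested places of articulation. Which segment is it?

Voiceless: /ts/ (alveolar), /ʈʂ/ (retroflex), /tɕ/ (alveolo-palatal).
Voiced: /dz/ (alveolar), /dʒ/ (postalveolar), /ɖʐ/ (retroflex), /dʑ/ (alveolo-palatal).
The postalveolar row has no voiceless member, so the gap is the voiceless postalveolar affricate /tʃ/.

/tʃ/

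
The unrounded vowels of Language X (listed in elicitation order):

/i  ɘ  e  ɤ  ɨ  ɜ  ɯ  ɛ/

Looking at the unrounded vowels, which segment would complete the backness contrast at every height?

Front: /i/ (high), /e/ (high-mid), /ɛ/ (low-mid).
Central: /ɨ/ (high), /ɘ/ (high-mid), /ɜ/ (low-mid).
Back: /ɯ/ (high), /ɤ/ (high-mid).
The low-mid row has no back member, so the gap is the low-mid back unrounded vowel /ʌ/.

/ʌ/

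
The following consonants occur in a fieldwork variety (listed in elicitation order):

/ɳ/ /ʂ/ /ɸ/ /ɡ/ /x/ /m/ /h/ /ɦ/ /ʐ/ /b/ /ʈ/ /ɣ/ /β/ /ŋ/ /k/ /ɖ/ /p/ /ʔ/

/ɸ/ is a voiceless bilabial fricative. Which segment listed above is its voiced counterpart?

/β/

The voiced counterpart is a voiced bilabial fricative — in this inventory, /β/.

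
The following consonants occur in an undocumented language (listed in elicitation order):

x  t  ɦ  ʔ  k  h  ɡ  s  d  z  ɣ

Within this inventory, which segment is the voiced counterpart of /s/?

/s/ is a voiceless alveolar fricative.
The voiced counterpart is a voiced alveolar fricative — in this inventory, /z/.

/z/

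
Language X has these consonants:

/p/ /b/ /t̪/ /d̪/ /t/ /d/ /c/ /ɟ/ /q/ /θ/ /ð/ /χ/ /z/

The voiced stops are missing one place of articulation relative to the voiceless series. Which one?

bilabial: voiceless /p/, voiced /b/.
dental: voiceless /t̪/, voiced /d̪/.
alveolar: voiceless /t/, voiced /d/.
palatal: voiceless /c/, voiced /ɟ/.
uvular: voiceless /q/, voiced —.
Every place of articulation has a voiced member except uvular, where /ɢ/ would be expected.

uvular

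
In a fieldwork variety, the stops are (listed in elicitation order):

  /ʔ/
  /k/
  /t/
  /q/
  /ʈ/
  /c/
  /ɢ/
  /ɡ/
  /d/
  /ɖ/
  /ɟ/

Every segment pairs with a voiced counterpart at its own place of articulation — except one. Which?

/ʔ/

Alveolar: /t/ ~ /d/
Retroflex: /ʈ/ ~ /ɖ/
Palatal: /c/ ~ /ɟ/
Velar: /k/ ~ /ɡ/
Uvular: /q/ ~ /ɢ/
Glottal: only /ʔ/ (voiceless); no voiced partner.
So /ʔ/ is the unpaired segment.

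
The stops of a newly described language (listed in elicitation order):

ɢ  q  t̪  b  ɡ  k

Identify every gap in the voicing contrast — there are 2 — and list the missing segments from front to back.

/p/, /d̪/

Voiceless: /t̪/ (dental), /k/ (velar), /q/ (uvular).
Voiced: /b/ (bilabial), /ɡ/ (velar), /ɢ/ (uvular).
Gaps, from front to back: bilabial lacks voiceless (/p/); dental lacks voiced (/d̪/).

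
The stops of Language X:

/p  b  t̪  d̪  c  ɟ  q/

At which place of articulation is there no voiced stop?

bilabial: voiceless /p/, voiced /b/.
dental: voiceless /t̪/, voiced /d̪/.
palatal: voiceless /c/, voiced /ɟ/.
uvular: voiceless /q/, voiced —.
Every place of articulation has a voiced member except uvular, where /ɢ/ would be expected.

uvular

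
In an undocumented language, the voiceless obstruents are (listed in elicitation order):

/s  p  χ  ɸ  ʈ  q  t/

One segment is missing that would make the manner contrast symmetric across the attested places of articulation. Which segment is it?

Stop: /p/ (bilabial), /t/ (alveolar), /ʈ/ (retroflex), /q/ (uvular).
Fricative: /ɸ/ (bilabial), /s/ (alveolar), /χ/ (uvular).
The retroflex row has no fricative member, so the gap is the retroflex fricative /ʂ/.

/ʂ/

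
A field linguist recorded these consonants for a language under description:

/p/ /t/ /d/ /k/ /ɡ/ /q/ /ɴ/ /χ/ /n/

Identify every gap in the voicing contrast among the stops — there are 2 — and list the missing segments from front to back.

/b/, /ɢ/

bilabial: voiceless /p/, voiced —.
alveolar: voiceless /t/, voiced /d/.
velar: voiceless /k/, voiced /ɡ/.
uvular: voiceless /q/, voiced —.
Gaps, from front to back: bilabial lacks voiced (/b/); uvular lacks voiced (/ɢ/).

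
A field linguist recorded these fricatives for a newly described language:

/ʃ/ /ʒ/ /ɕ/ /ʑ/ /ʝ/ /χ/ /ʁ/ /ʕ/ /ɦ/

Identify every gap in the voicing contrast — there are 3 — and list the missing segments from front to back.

Voiceless: /ʃ/ (postalveolar), /ɕ/ (alveolo-palatal), /χ/ (uvular).
Voiced: /ʒ/ (postalveolar), /ʑ/ (alveolo-palatal), /ʝ/ (palatal), /ʁ/ (uvular), /ʕ/ (pharyngeal), /ɦ/ (glottal).
Gaps, from front to back: palatal lacks voiceless (/ç/); pharyngeal lacks voiceless (/ħ/); glottal lacks voiceless (/h/).

/ç/, /ħ/, /h/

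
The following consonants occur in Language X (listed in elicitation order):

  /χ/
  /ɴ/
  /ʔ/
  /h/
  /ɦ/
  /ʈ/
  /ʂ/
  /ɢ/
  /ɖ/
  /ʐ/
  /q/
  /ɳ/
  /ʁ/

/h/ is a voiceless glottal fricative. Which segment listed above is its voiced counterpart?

/ɦ/

The voiced counterpart is a voiced glottal fricative — in this inventory, /ɦ/.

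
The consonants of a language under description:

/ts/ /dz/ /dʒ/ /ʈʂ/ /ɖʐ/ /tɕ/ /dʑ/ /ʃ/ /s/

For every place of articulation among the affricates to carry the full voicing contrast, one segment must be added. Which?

alveolar: voiceless /ts/, voiced /dz/.
postalveolar: voiceless —, voiced /dʒ/.
retroflex: voiceless /ʈʂ/, voiced /ɖʐ/.
alveolo-palatal: voiceless /tɕ/, voiced /dʑ/.
The postalveolar row has no voiceless member, so the gap is the voiceless postalveolar affricate /tʃ/.

/tʃ/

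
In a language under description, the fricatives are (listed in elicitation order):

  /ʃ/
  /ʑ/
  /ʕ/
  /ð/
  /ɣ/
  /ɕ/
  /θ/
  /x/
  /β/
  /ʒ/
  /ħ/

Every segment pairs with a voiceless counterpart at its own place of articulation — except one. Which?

/β/

Dental: /θ/ ~ /ð/
Postalveolar: /ʃ/ ~ /ʒ/
Alveolo-palatal: /ɕ/ ~ /ʑ/
Velar: /x/ ~ /ɣ/
Pharyngeal: /ħ/ ~ /ʕ/
Bilabial: only /β/ (voiced); no voiceless partner.
So /β/ is the unpaired segment.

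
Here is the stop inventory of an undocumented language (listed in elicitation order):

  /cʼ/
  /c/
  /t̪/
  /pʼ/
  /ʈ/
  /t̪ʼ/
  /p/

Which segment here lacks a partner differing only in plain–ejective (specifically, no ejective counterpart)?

/ʈ/

Bilabial: /p/ ~ /pʼ/
Dental: /t̪/ ~ /t̪ʼ/
Palatal: /c/ ~ /cʼ/
Retroflex: only /ʈ/ (plain); no ejective partner.
So /ʈ/ is the unpaired segment.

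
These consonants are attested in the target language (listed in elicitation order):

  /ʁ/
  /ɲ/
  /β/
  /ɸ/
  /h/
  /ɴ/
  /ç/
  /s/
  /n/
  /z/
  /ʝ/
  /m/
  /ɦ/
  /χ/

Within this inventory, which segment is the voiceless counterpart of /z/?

/s/

/z/ is a voiced alveolar fricative.
The voiceless counterpart is a voiceless alveolar fricative — in this inventory, /s/.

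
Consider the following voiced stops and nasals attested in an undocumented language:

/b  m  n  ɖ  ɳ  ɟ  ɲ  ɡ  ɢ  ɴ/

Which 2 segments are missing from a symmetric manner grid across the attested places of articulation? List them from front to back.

Oral stop: /b/ (bilabial), /ɖ/ (retroflex), /ɟ/ (palatal), /ɡ/ (velar), /ɢ/ (uvular).
Nasal: /m/ (bilabial), /n/ (alveolar), /ɳ/ (retroflex), /ɲ/ (palatal), /ɴ/ (uvular).
Gaps, from front to back: alveolar lacks oral stop (/d/); velar lacks nasal (/ŋ/).

/d/, /ŋ/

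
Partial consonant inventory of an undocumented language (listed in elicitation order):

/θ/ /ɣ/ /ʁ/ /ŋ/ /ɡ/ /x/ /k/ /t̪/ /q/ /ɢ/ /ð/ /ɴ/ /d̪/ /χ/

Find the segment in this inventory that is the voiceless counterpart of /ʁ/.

/χ/

/ʁ/ is a voiced uvular fricative.
The voiceless counterpart is a voiceless uvular fricative — in this inventory, /χ/.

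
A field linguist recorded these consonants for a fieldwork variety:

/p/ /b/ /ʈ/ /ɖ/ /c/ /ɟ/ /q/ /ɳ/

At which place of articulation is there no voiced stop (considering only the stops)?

Voiceless: /p/ (bilabial), /ʈ/ (retroflex), /c/ (palatal), /q/ (uvular).
Voiced: /b/ (bilabial), /ɖ/ (retroflex), /ɟ/ (palatal).
Every place of articulation has a voiced member except uvular, where /ɢ/ would be expected.

uvular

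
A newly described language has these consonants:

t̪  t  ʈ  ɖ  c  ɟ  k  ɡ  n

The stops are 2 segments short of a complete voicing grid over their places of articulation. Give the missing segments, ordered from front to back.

place of articulation  voiceless  voiced  
dental            t̪        —       
alveolar          t         —       
retroflex         ʈ         ɖ       
palatal           c         ɟ       
velar             k         ɡ       
Gaps, from front to back: dental lacks voiced (/d̪/); alveolar lacks voiced (/d/).

/d̪/, /d/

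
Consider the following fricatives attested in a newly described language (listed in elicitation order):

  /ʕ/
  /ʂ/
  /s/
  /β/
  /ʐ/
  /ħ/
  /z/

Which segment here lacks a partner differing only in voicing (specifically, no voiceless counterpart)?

Alveolar: /s/ ~ /z/
Retroflex: /ʂ/ ~ /ʐ/
Pharyngeal: /ħ/ ~ /ʕ/
Bilabial: only /β/ (voiced); no voiceless partner.
So /β/ is the unpaired segment.

/β/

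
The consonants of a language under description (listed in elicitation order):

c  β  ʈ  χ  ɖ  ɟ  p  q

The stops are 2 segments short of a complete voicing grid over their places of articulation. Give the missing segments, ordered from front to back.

/b/, /ɢ/

Voiceless: /p/ (bilabial), /ʈ/ (retroflex), /c/ (palatal), /q/ (uvular).
Voiced: /ɖ/ (retroflex), /ɟ/ (palatal).
Gaps, from front to back: bilabial lacks voiced (/b/); uvular lacks voiced (/ɢ/).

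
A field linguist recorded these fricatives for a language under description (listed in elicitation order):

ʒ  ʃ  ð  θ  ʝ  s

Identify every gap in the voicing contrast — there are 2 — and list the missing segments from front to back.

place of articulation  voiceless  voiced  
dental            θ         ð       
alveolar          s         —       
postalveolar      ʃ         ʒ       
palatal           —         ʝ       
Gaps, from front to back: alveolar lacks voiced (/z/); palatal lacks voiceless (/ç/).

/z/, /ç/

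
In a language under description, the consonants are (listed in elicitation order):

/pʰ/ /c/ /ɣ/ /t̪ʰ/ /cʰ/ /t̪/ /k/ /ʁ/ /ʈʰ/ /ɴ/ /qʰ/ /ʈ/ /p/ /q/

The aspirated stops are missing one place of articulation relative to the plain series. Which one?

bilabial: plain /p/, aspirated /pʰ/.
dental: plain /t̪/, aspirated /t̪ʰ/.
retroflex: plain /ʈ/, aspirated /ʈʰ/.
palatal: plain /c/, aspirated /cʰ/.
velar: plain /k/, aspirated —.
uvular: plain /q/, aspirated /qʰ/.
Every place of articulation has an aspirated member except velar, where /kʰ/ would be expected.

velar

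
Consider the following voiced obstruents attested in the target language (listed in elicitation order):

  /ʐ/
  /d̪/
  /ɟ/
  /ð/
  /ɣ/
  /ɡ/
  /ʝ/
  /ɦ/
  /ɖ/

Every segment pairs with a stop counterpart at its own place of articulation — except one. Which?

Dental: /d̪/ ~ /ð/
Retroflex: /ɖ/ ~ /ʐ/
Palatal: /ɟ/ ~ /ʝ/
Velar: /ɡ/ ~ /ɣ/
Glottal: only /ɦ/ (fricative); no stop partner.
So /ɦ/ is the unpaired segment.

/ɦ/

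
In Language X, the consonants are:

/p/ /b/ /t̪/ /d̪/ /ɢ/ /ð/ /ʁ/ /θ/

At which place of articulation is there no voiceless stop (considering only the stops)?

uvular

Voiceless: /p/ (bilabial), /t̪/ (dental).
Voiced: /b/ (bilabial), /d̪/ (dental), /ɢ/ (uvular).
Every place of articulation has a voiceless member except uvular, where /q/ would be expected.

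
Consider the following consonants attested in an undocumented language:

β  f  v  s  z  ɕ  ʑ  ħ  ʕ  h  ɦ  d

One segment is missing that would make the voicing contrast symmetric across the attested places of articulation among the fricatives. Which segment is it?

Voiceless: /f/ (labiodental), /s/ (alveolar), /ɕ/ (alveolo-palatal), /ħ/ (pharyngeal), /h/ (glottal).
Voiced: /β/ (bilabial), /v/ (labiodental), /z/ (alveolar), /ʑ/ (alveolo-palatal), /ʕ/ (pharyngeal), /ɦ/ (glottal).
The bilabial row has no voiceless member, so the gap is the voiceless bilabial fricative /ɸ/.

/ɸ/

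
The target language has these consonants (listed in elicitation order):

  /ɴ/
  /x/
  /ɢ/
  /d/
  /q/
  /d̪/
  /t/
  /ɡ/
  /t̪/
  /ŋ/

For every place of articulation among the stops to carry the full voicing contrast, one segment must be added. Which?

Voiceless: /t̪/ (dental), /t/ (alveolar), /q/ (uvular).
Voiced: /d̪/ (dental), /d/ (alveolar), /ɡ/ (velar), /ɢ/ (uvular).
The velar row has no voiceless member, so the gap is the voiceless velar stop /k/.

/k/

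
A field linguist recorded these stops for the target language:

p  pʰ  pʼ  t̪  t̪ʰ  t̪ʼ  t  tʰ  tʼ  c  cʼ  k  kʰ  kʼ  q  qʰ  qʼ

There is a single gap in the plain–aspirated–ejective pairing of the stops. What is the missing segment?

/cʰ/

place of articulation  plain     aspirated  ejective
bilabial          p         pʰ        pʼ      
dental            t̪        t̪ʰ       t̪ʼ     
alveolar          t         tʰ        tʼ      
palatal           c         —         cʼ      
velar             k         kʰ        kʼ      
uvular            q         qʰ        qʼ      
The palatal row has no aspirated member, so the gap is the aspirated palatal stop /cʰ/.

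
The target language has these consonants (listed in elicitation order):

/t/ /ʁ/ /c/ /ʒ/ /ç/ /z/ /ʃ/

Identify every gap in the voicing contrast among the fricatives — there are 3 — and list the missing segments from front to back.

place of articulation  voiceless  voiced  
alveolar          —         z       
postalveolar      ʃ         ʒ       
palatal           ç         —       
uvular            —         ʁ       
Gaps, from front to back: alveolar lacks voiceless (/s/); palatal lacks voiced (/ʝ/); uvular lacks voiceless (/χ/).

/s/, /ʝ/, /χ/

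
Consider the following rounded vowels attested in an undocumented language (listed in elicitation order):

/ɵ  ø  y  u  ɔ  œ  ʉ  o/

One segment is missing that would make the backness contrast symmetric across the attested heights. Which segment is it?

/ɞ/

height            front     central   back    
high              y         ʉ         u       
high-mid          ø         ɵ         o       
low-mid           œ         —         ɔ       
The low-mid row has no central member, so the gap is the low-mid central rounded vowel /ɞ/.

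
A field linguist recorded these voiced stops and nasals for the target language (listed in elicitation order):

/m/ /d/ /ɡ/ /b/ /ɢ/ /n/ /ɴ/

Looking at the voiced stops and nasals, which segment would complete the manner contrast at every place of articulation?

/ŋ/

bilabial: oral stop /b/, nasal /m/.
alveolar: oral stop /d/, nasal /n/.
velar: oral stop /ɡ/, nasal —.
uvular: oral stop /ɢ/, nasal /ɴ/.
The velar row has no nasal member, so the gap is the velar nasal /ŋ/.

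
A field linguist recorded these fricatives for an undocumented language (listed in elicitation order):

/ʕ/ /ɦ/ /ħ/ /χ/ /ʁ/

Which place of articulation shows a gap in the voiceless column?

glottal

uvular: voiceless /χ/, voiced /ʁ/.
pharyngeal: voiceless /ħ/, voiced /ʕ/.
glottal: voiceless —, voiced /ɦ/.
Every place of articulation has a voiceless member except glottal, where /h/ would be expected.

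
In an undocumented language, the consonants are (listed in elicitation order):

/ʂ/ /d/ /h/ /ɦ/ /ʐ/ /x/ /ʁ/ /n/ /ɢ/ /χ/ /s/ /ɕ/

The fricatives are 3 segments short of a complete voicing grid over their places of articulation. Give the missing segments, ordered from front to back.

alveolar: voiceless /s/, voiced —.
retroflex: voiceless /ʂ/, voiced /ʐ/.
alveolo-palatal: voiceless /ɕ/, voiced —.
velar: voiceless /x/, voiced —.
uvular: voiceless /χ/, voiced /ʁ/.
glottal: voiceless /h/, voiced /ɦ/.
Gaps, from front to back: alveolar lacks voiced (/z/); alveolo-palatal lacks voiced (/ʑ/); velar lacks voiced (/ɣ/).

/z/, /ʑ/, /ɣ/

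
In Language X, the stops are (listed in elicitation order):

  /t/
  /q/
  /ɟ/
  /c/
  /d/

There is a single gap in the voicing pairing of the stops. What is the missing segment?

/ɢ/

place of articulation  voiceless  voiced  
alveolar          t         d       
palatal           c         ɟ       
uvular            q         —       
The uvular row has no voiced member, so the gap is the voiced uvular stop /ɢ/.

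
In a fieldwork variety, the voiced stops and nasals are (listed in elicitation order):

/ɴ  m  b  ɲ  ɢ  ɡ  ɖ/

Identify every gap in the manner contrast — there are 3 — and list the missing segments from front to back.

/ɳ/, /ɟ/, /ŋ/

Oral stop: /b/ (bilabial), /ɖ/ (retroflex), /ɡ/ (velar), /ɢ/ (uvular).
Nasal: /m/ (bilabial), /ɲ/ (palatal), /ɴ/ (uvular).
Gaps, from front to back: retroflex lacks nasal (/ɳ/); palatal lacks oral stop (/ɟ/); velar lacks nasal (/ŋ/).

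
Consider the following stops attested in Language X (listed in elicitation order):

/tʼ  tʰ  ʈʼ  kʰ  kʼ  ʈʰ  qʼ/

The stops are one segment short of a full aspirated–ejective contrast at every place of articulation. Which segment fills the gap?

Aspirated: /tʰ/ (alveolar), /ʈʰ/ (retroflex), /kʰ/ (velar).
Ejective: /tʼ/ (alveolar), /ʈʼ/ (retroflex), /kʼ/ (velar), /qʼ/ (uvular).
The uvular row has no aspirated member, so the gap is the aspirated uvular stop /qʰ/.

/qʰ/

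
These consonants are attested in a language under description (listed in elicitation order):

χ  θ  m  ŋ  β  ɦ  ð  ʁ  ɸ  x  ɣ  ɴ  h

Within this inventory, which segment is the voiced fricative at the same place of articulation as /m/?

/m/ is a bilabial nasal.
The voiced fricative at the same place is a voiced bilabial fricative — in this inventory, /β/.

/β/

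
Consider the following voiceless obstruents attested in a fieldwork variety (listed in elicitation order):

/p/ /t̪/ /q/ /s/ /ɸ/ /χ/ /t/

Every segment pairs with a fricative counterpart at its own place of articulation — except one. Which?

Bilabial: /p/ ~ /ɸ/
Alveolar: /t/ ~ /s/
Uvular: /q/ ~ /χ/
Dental: only /t̪/ (stop); no fricative partner.
So /t̪/ is the unpaired segment.

/t̪/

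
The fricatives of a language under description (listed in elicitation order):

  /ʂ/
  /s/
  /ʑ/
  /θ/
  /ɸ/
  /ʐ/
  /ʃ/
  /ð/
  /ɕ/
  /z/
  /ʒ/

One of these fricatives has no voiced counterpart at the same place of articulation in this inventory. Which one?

Dental: /θ/ ~ /ð/
Alveolar: /s/ ~ /z/
Postalveolar: /ʃ/ ~ /ʒ/
Retroflex: /ʂ/ ~ /ʐ/
Alveolo-palatal: /ɕ/ ~ /ʑ/
Bilabial: only /ɸ/ (voiceless); no voiced partner.
So /ɸ/ is the unpaired segment.

/ɸ/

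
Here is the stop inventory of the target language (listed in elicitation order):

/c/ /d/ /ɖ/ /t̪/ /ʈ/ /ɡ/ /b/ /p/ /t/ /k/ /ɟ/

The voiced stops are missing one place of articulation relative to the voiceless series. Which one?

Voiceless: /p/ (bilabial), /t̪/ (dental), /t/ (alveolar), /ʈ/ (retroflex), /c/ (palatal), /k/ (velar).
Voiced: /b/ (bilabial), /d/ (alveolar), /ɖ/ (retroflex), /ɟ/ (palatal), /ɡ/ (velar).
Every place of articulation has a voiced member except dental, where /d̪/ would be expected.

dental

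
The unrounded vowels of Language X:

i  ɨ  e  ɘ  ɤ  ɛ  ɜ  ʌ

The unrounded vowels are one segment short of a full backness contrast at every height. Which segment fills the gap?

/ɯ/

height            front     central   back    
high              i         ɨ         —       
high-mid          e         ɘ         ɤ       
low-mid           ɛ         ɜ         ʌ       
The high row has no back member, so the gap is the high back unrounded vowel /ɯ/.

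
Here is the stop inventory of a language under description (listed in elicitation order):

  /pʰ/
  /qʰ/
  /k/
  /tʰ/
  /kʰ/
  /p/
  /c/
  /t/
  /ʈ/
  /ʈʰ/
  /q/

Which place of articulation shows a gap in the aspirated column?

palatal

place of articulation  plain     aspirated
bilabial          p         pʰ      
alveolar          t         tʰ      
retroflex         ʈ         ʈʰ      
palatal           c         —       
velar             k         kʰ      
uvular            q         qʰ      
Every place of articulation has an aspirated member except palatal, where /cʰ/ would be expected.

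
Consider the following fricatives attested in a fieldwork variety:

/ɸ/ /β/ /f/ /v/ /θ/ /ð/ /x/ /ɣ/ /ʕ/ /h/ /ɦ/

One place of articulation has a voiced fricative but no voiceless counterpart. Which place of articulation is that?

place of articulation  voiceless  voiced  
bilabial          ɸ         β       
labiodental       f         v       
dental            θ         ð       
velar             x         ɣ       
pharyngeal        —         ʕ       
glottal           h         ɦ       
Every place of articulation has a voiceless member except pharyngeal, where /ħ/ would be expected.

pharyngeal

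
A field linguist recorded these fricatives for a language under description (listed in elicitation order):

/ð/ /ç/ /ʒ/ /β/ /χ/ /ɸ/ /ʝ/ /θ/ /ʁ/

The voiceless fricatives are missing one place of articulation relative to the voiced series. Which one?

postalveolar

bilabial: voiceless /ɸ/, voiced /β/.
dental: voiceless /θ/, voiced /ð/.
postalveolar: voiceless —, voiced /ʒ/.
palatal: voiceless /ç/, voiced /ʝ/.
uvular: voiceless /χ/, voiced /ʁ/.
Every place of articulation has a voiceless member except postalveolar, where /ʃ/ would be expected.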